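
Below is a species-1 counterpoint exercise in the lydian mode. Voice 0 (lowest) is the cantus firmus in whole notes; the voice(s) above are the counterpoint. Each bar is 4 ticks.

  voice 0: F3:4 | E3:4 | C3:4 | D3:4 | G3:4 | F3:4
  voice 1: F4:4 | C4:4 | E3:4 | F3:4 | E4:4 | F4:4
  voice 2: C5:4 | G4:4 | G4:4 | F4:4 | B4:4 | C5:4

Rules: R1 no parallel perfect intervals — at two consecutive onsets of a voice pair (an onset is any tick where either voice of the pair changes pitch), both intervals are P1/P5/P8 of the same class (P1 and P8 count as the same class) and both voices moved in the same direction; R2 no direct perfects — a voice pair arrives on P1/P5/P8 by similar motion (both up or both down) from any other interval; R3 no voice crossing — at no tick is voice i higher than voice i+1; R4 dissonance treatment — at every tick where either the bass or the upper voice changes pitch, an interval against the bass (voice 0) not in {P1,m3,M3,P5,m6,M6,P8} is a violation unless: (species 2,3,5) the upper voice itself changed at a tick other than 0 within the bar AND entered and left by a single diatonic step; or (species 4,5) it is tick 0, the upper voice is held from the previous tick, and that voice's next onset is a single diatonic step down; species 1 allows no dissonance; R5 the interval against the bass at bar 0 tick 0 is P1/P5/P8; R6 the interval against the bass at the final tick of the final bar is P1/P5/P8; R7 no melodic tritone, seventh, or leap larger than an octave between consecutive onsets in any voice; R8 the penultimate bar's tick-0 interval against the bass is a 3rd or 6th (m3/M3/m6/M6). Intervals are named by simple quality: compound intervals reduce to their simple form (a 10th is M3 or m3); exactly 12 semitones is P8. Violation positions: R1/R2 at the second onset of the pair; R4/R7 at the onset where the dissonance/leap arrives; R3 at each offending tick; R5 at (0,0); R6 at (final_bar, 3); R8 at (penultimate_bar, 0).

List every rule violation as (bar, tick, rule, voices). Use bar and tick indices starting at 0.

bar 0: v0=F3 v1=F4 v2=C5 downbeat P5
bar 1: v0=E3 v1=C4 v2=G4 downbeat m3
bar 2: v0=C3 v1=E3 v2=G4 downbeat P5
bar 3: v0=D3 v1=F3 v2=F4 downbeat m3
bar 4: v0=G3 v1=E4 v2=B4 downbeat M3
bar 5: v0=F3 v1=F4 v2=C5 downbeat P5
  -> R1 @ bar 1 tick 0 v(1, 2): F4/C5 P5 -> C4/G4 P5 similar
  -> R2 @ bar 4 tick 0 v(1, 2): F3/F4 P8 -> E4/B4 P5 similar
  -> R7 @ bar 4 tick 0 v(1,): F3->E4 leap 11st
  -> R7 @ bar 4 tick 0 v(2,): F4->B4 leap 6st
  -> R1 @ bar 5 tick 0 v(1, 2): E4/B4 P5 -> F4/C5 P5 similar

(1, 0, R1, (1, 2))
(4, 0, R2, (1, 2))
(4, 0, R7, (1,))
(4, 0, R7, (2,))
(5, 0, R1, (1, 2))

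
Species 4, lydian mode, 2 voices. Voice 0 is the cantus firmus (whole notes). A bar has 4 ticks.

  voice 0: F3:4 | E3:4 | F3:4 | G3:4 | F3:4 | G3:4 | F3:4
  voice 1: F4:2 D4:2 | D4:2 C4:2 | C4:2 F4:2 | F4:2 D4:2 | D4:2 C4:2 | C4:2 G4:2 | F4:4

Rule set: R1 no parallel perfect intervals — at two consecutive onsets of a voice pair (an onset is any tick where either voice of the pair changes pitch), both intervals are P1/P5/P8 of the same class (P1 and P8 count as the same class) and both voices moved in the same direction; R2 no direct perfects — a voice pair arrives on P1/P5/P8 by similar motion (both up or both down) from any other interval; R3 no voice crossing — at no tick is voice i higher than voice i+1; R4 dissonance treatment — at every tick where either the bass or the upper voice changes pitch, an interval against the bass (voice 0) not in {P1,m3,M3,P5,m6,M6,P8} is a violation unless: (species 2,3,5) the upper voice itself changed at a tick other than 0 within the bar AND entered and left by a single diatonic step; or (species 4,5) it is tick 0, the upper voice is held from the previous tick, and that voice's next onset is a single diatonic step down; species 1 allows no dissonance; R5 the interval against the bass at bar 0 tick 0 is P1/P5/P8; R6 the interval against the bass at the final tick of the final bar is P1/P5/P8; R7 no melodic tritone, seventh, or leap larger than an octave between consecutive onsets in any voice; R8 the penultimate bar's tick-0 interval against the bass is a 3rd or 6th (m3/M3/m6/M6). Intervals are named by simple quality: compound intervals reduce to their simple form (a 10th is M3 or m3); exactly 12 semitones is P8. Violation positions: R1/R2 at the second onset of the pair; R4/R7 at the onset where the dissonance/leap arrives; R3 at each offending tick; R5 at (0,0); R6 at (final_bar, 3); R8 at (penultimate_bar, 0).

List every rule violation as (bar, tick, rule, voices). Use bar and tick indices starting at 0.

bar 0: v0=F3 v1=F4 downbeat P8
bar 1: v0=E3 v1=D4 downbeat m7
bar 2: v0=F3 v1=C4 downbeat P5
bar 3: v0=G3 v1=F4 downbeat m7
bar 4: v0=F3 v1=D4 downbeat M6
bar 5: v0=G3 v1=C4 downbeat P4
bar 6: v0=F3 v1=F4 downbeat P8
  -> R4 @ bar 3 tick 0 v(0, 1): G3/F4 m7 untreated
  -> R4 @ bar 5 tick 0 v(0, 1): G3/C4 P4 untreated
  -> R8 @ bar 5 tick 0 v(0, 1): penult P4 not 3rd/6th
  -> R1 @ bar 6 tick 0 v(0, 1): G3/G4 P8 -> F3/F4 P8 similar

(3, 0, R4, (0, 1))
(5, 0, R4, (0, 1))
(5, 0, R8, (0, 1))
(6, 0, R1, (0, 1))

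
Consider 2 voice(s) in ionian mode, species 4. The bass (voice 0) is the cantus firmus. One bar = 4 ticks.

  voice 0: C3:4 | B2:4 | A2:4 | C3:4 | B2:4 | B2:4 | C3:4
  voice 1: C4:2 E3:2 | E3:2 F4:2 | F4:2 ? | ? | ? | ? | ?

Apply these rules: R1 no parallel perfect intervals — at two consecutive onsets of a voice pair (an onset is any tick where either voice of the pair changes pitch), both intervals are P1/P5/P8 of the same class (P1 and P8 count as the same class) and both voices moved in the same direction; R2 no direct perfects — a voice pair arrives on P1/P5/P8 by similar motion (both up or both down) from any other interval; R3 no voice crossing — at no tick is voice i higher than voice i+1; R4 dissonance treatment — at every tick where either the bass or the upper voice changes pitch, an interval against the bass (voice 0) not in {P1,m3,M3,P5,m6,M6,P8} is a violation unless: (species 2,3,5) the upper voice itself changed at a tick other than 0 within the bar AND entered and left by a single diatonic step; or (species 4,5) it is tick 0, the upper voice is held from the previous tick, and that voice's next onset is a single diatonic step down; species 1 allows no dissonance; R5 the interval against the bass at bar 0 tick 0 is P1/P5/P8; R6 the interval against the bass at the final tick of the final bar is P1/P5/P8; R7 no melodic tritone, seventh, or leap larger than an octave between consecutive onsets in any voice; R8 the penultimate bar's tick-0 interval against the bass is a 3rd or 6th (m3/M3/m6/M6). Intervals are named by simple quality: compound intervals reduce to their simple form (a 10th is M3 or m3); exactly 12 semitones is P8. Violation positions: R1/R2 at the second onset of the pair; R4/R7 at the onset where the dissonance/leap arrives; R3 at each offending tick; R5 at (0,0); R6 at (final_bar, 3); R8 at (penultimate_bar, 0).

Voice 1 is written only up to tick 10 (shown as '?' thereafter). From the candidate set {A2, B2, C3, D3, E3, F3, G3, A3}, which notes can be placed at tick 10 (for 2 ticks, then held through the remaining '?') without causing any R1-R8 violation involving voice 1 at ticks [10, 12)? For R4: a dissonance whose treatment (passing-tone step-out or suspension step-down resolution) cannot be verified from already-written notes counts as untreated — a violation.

A2: violates R7
B2: violates R4,R7
C3: violates R7
D3: violates R4,R7
E3: violates R7
F3: legal
G3: violates R4,R7
A3: legal

{A3, F3}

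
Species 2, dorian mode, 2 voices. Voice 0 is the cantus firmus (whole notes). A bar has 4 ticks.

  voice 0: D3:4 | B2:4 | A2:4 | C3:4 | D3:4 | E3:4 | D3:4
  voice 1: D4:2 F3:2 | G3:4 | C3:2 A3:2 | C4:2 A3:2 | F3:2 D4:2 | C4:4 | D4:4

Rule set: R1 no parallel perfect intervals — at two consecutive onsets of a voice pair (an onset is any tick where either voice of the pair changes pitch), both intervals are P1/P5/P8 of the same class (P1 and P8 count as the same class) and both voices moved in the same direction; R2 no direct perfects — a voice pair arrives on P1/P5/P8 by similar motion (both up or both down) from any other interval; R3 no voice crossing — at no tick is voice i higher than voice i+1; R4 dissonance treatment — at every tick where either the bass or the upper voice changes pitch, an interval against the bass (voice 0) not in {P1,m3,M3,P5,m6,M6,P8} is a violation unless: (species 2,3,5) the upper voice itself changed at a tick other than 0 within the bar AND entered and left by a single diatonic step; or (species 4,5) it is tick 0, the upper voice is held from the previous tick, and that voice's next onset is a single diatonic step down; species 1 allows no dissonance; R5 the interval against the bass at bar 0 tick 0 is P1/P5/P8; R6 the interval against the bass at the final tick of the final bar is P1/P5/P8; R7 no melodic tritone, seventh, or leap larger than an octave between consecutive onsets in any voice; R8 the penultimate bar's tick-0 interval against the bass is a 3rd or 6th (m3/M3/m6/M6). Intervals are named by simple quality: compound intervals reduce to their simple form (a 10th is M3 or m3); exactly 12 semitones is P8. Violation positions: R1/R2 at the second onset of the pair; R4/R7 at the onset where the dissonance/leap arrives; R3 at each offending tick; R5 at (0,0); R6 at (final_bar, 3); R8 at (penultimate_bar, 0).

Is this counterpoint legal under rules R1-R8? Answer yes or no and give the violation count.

bar 0: v0=D3 v1=D4 (P8)
bar 1: v0=B2 v1=G3 (m6)
bar 2: v0=A2 v1=C3 (m3)
bar 3: v0=C3 v1=C4 (P8)
bar 4: v0=D3 v1=F3 (m3)
bar 5: v0=E3 v1=C4 (m6)
bar 6: v0=D3 v1=D4 (P8)
  R1 @ bar3.0: A2/A3 P8 -> C3/C4 P8 similar

No (1 violations)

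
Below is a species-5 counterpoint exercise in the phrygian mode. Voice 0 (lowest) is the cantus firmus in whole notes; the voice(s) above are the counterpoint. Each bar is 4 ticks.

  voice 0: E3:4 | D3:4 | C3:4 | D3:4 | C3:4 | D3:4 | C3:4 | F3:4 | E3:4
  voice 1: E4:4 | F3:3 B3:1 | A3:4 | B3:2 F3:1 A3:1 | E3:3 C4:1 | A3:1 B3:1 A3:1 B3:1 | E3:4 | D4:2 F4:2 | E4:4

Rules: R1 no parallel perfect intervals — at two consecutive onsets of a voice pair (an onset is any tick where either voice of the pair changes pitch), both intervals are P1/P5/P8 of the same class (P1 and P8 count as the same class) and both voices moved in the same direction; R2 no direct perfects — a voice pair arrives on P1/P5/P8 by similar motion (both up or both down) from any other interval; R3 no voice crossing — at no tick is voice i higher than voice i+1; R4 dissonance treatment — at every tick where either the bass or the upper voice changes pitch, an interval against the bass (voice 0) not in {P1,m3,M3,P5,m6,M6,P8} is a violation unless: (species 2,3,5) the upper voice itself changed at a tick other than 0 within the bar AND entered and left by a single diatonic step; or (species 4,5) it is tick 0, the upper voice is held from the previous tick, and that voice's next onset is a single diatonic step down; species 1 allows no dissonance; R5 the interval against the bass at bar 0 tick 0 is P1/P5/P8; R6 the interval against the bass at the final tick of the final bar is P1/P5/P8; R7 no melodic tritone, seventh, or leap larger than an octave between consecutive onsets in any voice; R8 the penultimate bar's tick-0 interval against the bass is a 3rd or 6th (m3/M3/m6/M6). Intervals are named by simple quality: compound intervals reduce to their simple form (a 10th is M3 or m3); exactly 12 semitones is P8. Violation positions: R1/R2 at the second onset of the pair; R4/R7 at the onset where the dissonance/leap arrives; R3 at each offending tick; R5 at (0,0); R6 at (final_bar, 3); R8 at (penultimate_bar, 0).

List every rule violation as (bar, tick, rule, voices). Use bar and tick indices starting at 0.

bar 0: v0=E3 v1=E4 downbeat P8
bar 1: v0=D3 v1=F3 downbeat m3
bar 2: v0=C3 v1=A3 downbeat M6
bar 3: v0=D3 v1=B3 downbeat M6
bar 4: v0=C3 v1=E3 downbeat M3
bar 5: v0=D3 v1=A3 downbeat P5
bar 6: v0=C3 v1=E3 downbeat M3
bar 7: v0=F3 v1=D4 downbeat M6
bar 8: v0=E3 v1=E4 downbeat P8
  -> R7 @ bar 1 tick 0 v(1,): E4->F3 leap 11st
  -> R7 @ bar 1 tick 3 v(1,): F3->B3 leap 6st
  -> R7 @ bar 3 tick 2 v(1,): B3->F3 leap 6st
  -> R7 @ bar 7 tick 0 v(1,): E3->D4 leap 10st
  -> R1 @ bar 8 tick 0 v(0, 1): F3/F4 P8 -> E3/E4 P8 similar

(1, 0, R7, (1,))
(1, 3, R7, (1,))
(3, 2, R7, (1,))
(7, 0, R7, (1,))
(8, 0, R1, (0, 1))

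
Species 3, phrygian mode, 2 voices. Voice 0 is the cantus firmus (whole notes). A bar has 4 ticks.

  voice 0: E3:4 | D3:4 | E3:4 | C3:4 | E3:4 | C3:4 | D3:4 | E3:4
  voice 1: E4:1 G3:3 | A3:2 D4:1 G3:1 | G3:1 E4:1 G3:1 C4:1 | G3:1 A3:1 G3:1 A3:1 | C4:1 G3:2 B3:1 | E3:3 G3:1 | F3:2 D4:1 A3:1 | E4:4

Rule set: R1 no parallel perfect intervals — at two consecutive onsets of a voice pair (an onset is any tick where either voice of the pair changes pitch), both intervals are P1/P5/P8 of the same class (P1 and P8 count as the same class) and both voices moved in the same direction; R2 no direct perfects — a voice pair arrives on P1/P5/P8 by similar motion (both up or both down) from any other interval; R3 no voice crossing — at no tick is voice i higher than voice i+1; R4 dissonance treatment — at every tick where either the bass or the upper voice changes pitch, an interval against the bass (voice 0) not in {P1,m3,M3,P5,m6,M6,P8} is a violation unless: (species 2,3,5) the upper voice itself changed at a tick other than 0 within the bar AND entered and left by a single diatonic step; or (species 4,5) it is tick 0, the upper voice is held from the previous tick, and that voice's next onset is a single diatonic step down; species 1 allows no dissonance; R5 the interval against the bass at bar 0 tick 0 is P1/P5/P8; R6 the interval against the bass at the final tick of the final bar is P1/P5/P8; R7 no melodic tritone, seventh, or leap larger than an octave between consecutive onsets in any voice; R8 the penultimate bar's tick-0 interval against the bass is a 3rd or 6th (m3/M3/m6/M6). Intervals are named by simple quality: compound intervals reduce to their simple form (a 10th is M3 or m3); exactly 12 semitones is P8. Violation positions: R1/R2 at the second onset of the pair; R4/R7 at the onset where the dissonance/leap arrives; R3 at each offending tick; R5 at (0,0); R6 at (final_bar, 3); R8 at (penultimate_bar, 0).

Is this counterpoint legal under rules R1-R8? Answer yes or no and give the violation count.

bar 0: v0=E3 v1=E4 (P8)
bar 1: v0=D3 v1=A3 (P5)
bar 2: v0=E3 v1=G3 (m3)
bar 3: v0=C3 v1=G3 (P5)
bar 4: v0=E3 v1=C4 (m6)
bar 5: v0=C3 v1=E3 (M3)
bar 6: v0=D3 v1=F3 (m3)
bar 7: v0=E3 v1=E4 (P8)
  R4 @ bar1.3: D3/G3 P4 untreated
  R2 @ bar3.0: E3/C4 m6 -> C3/G3 P5 similar
  R2 @ bar7.0: D3/A3 P5 -> E3/E4 P8 similar

No (3 violations)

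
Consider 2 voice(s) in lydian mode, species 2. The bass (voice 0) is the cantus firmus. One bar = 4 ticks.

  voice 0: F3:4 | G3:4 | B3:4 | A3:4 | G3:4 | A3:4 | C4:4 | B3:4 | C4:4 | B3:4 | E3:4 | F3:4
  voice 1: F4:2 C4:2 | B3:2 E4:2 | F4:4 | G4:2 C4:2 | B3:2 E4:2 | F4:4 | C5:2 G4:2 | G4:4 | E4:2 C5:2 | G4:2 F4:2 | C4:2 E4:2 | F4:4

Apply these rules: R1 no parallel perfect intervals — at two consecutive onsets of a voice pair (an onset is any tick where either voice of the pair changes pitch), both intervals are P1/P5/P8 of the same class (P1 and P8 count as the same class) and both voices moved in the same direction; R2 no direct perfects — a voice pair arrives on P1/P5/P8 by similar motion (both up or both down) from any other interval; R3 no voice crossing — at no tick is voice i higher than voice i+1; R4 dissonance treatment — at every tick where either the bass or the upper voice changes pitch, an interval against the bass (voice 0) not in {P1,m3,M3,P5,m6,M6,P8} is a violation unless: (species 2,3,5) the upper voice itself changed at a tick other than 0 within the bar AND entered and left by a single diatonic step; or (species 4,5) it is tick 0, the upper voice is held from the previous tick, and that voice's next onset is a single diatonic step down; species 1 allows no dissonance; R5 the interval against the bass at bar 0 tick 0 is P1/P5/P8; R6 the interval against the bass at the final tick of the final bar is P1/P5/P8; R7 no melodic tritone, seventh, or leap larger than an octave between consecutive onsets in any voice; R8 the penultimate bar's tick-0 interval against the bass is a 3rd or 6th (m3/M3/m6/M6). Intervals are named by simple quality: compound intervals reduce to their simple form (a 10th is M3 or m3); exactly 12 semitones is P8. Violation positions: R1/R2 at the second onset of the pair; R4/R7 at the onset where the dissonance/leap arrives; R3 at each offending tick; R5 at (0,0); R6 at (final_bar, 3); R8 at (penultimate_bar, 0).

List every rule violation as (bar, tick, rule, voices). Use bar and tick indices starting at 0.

bar 0: v0=F3 v1=F4 downbeat P8
bar 1: v0=G3 v1=B3 downbeat M3
bar 2: v0=B3 v1=F4 downbeat TT
bar 3: v0=A3 v1=G4 downbeat m7
bar 4: v0=G3 v1=B3 downbeat M3
bar 5: v0=A3 v1=F4 downbeat m6
bar 6: v0=C4 v1=C5 downbeat P8
bar 7: v0=B3 v1=G4 downbeat m6
bar 8: v0=C4 v1=E4 downbeat M3
bar 9: v0=B3 v1=G4 downbeat m6
bar 10: v0=E3 v1=C4 downbeat m6
bar 11: v0=F3 v1=F4 downbeat P8
  -> R4 @ bar 2 tick 0 v(0, 1): B3/F4 TT untreated
  -> R4 @ bar 3 tick 0 v(0, 1): A3/G4 m7 untreated
  -> R2 @ bar 6 tick 0 v(0, 1): A3/F4 m6 -> C4/C5 P8 similar
  -> R4 @ bar 9 tick 2 v(0, 1): B3/F4 TT untreated
  -> R1 @ bar 11 tick 0 v(0, 1): E3/E4 P8 -> F3/F4 P8 similar

(2, 0, R4, (0, 1))
(3, 0, R4, (0, 1))
(6, 0, R2, (0, 1))
(9, 2, R4, (0, 1))
(11, 0, R1, (0, 1))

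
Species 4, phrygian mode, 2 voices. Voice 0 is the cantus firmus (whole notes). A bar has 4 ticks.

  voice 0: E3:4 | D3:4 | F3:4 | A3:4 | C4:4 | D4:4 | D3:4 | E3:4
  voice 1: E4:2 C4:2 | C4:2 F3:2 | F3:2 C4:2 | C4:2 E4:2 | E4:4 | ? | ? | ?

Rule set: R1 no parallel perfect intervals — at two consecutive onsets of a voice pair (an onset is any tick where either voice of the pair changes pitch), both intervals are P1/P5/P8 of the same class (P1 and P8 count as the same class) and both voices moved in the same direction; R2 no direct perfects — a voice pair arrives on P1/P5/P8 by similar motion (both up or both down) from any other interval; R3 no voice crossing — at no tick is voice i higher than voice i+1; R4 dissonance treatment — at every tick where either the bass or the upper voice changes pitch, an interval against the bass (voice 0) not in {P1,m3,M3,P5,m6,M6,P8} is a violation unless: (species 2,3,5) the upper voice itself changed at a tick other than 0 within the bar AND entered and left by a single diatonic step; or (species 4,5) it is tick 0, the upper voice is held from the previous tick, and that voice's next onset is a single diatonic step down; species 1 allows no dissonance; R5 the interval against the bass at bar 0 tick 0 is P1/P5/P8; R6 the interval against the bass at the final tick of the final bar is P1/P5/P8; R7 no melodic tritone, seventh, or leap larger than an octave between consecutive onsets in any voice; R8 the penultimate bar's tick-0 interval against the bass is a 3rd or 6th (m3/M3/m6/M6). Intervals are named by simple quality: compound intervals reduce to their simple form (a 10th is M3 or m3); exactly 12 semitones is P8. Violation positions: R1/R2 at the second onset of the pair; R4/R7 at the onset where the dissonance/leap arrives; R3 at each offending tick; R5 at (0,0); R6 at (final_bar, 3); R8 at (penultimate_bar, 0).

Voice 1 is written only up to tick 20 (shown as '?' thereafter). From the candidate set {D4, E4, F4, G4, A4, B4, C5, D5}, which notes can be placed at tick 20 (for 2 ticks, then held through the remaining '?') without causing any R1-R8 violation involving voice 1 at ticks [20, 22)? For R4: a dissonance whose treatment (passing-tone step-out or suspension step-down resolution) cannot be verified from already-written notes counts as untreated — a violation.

D4: legal
E4: violates R4
F4: legal
G4: violates R4
A4: violates R2
B4: legal
C5: violates R4
D5: violates R2,R7

{B4, D4, F4}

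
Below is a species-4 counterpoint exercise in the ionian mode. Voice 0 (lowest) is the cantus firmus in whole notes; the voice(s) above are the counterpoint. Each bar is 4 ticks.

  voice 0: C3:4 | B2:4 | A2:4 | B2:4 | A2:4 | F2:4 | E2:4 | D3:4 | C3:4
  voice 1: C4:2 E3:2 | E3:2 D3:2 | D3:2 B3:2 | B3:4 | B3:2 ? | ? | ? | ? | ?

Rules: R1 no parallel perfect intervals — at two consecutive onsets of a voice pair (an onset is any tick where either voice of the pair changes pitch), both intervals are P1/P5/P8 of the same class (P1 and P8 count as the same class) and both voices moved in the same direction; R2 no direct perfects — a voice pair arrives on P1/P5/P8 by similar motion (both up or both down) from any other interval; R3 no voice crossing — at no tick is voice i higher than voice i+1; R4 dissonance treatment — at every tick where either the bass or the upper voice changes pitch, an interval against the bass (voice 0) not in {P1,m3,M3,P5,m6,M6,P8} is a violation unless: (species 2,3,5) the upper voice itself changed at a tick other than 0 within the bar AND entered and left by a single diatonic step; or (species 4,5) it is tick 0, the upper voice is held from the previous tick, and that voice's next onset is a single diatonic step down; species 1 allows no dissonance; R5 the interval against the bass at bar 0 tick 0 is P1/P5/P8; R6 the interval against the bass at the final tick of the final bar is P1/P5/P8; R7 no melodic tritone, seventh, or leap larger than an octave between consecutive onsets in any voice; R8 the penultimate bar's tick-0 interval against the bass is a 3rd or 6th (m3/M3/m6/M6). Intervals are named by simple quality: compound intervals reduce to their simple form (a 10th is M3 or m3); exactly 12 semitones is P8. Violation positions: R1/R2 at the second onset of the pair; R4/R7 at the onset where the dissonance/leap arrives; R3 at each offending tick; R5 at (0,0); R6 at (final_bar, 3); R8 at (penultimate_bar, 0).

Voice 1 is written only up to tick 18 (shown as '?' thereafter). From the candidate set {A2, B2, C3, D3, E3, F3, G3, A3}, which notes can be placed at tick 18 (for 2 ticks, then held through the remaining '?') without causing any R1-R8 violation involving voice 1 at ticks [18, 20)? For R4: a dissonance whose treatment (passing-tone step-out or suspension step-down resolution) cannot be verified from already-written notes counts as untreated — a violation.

A2: violates R7
B2: violates R4
C3: violates R7
D3: violates R4
E3: legal
F3: violates R7
G3: violates R4
A3: legal

{A3, E3}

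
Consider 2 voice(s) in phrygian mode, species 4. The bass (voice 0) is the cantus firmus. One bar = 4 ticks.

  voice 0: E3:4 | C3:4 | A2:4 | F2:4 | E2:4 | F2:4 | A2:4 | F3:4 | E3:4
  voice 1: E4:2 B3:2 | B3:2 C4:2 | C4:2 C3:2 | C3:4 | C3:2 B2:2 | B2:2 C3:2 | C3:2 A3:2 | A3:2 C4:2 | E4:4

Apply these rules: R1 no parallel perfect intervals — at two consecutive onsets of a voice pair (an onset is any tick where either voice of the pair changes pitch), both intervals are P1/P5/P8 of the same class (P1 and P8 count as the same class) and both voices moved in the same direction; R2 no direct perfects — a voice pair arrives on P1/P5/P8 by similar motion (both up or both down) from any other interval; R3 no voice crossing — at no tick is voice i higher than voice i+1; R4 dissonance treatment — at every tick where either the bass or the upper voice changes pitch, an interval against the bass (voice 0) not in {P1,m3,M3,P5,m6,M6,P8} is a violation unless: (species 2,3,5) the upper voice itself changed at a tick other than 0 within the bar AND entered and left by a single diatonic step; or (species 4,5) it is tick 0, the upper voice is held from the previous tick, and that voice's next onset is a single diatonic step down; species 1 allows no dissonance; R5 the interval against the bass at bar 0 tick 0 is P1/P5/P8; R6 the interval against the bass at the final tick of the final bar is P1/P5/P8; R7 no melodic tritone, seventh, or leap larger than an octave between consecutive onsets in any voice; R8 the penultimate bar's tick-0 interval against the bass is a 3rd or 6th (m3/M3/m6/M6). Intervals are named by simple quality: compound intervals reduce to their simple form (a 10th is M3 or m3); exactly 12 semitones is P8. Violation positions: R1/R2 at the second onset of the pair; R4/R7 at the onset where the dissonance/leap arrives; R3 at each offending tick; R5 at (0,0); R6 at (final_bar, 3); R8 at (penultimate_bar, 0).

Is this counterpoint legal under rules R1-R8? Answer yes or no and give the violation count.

bar 0: v0=E3 v1=E4 (P8)
bar 1: v0=C3 v1=B3 (M7)
bar 2: v0=A2 v1=C4 (m3)
bar 3: v0=F2 v1=C3 (P5)
bar 4: v0=E2 v1=C3 (m6)
bar 5: v0=F2 v1=B2 (TT)
bar 6: v0=A2 v1=C3 (m3)
bar 7: v0=F3 v1=A3 (M3)
bar 8: v0=E3 v1=E4 (P8)
  R4 @ bar1.0: C3/B3 M7 untreated
  R4 @ bar5.0: F2/B2 TT untreated

No (2 violations)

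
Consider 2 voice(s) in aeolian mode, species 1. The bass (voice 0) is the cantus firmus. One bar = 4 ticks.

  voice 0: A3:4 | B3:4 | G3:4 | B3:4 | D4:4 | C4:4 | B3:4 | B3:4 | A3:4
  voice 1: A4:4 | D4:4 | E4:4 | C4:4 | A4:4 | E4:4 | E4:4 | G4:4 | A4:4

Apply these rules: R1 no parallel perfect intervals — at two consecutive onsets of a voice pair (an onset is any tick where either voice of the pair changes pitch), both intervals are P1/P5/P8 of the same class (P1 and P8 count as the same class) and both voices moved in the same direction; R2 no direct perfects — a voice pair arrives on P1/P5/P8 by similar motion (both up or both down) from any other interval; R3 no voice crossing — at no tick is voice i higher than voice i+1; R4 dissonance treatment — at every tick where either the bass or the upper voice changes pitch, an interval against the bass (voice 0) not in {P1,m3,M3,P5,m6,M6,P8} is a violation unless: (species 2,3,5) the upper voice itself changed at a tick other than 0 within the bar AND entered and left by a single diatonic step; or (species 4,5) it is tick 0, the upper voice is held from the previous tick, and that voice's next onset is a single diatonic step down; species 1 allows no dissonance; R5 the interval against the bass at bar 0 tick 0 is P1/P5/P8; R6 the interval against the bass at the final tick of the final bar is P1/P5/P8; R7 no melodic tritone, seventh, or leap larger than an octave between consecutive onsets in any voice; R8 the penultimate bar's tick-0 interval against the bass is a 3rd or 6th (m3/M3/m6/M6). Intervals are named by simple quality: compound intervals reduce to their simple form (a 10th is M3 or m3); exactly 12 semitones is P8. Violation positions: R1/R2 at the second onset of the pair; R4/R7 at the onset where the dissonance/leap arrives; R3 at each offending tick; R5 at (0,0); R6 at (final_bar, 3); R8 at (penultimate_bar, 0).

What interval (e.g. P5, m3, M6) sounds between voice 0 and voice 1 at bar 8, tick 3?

P8

voice 0=A3 voice 1=A4 -> P8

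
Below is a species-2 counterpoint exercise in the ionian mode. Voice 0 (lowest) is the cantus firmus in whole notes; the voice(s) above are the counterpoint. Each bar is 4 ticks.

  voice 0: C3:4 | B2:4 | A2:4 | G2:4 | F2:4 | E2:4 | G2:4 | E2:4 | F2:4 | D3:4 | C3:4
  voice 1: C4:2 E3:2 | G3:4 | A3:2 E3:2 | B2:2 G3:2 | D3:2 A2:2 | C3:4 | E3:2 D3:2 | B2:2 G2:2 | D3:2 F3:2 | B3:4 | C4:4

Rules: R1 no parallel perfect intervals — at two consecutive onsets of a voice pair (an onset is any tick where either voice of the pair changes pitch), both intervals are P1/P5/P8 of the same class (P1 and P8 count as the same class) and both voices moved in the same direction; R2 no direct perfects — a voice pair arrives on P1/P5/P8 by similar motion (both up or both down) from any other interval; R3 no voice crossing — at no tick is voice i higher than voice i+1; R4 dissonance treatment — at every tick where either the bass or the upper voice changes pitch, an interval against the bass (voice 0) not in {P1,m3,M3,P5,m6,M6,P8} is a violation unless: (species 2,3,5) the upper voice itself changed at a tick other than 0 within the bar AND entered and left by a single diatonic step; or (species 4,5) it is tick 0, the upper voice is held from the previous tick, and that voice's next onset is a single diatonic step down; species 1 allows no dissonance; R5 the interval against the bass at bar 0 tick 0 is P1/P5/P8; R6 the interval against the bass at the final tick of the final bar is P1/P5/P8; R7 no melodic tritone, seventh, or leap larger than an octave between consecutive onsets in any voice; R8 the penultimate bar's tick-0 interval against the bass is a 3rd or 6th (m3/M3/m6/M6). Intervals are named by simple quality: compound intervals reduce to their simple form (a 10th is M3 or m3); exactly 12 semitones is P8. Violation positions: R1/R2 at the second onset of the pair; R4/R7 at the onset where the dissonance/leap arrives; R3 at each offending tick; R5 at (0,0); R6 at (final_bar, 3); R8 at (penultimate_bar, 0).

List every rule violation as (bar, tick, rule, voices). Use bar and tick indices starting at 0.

bar 0: v0=C3 v1=C4 downbeat P8
bar 1: v0=B2 v1=G3 downbeat m6
bar 2: v0=A2 v1=A3 downbeat P8
bar 3: v0=G2 v1=B2 downbeat M3
bar 4: v0=F2 v1=D3 downbeat M6
bar 5: v0=E2 v1=C3 downbeat m6
bar 6: v0=G2 v1=E3 downbeat M6
bar 7: v0=E2 v1=B2 downbeat P5
bar 8: v0=F2 v1=D3 downbeat M6
bar 9: v0=D3 v1=B3 downbeat M6
bar 10: v0=C3 v1=C4 downbeat P8
  -> R1 @ bar 7 tick 0 v(0, 1): G2/D3 P5 -> E2/B2 P5 similar
  -> R7 @ bar 9 tick 0 v(1,): F3->B3 leap 6st

(7, 0, R1, (0, 1))
(9, 0, R7, (1,))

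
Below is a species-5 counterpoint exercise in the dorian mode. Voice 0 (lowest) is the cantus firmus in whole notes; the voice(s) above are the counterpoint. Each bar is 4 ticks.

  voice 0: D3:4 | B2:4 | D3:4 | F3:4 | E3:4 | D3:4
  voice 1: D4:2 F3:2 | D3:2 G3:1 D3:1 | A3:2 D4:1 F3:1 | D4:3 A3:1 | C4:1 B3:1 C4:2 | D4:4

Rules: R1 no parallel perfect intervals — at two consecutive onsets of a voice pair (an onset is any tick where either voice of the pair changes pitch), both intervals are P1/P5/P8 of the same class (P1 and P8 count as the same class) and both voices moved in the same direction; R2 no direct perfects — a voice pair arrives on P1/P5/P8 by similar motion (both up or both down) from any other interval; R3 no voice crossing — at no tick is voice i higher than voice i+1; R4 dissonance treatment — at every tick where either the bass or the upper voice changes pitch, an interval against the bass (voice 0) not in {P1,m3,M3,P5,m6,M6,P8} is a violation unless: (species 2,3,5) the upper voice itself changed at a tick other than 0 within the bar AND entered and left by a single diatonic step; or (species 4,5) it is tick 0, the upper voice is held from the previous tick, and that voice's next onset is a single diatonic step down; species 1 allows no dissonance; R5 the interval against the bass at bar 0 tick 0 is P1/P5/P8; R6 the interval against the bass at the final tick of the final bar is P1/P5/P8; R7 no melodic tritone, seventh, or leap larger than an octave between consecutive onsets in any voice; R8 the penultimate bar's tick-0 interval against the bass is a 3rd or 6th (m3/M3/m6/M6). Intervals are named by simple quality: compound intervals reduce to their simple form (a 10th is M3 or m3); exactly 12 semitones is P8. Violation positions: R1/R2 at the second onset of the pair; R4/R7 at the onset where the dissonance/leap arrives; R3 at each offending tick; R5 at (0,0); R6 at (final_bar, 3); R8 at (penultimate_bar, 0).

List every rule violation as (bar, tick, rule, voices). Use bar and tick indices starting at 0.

bar 0: v0=D3 v1=D4 downbeat P8
bar 1: v0=B2 v1=D3 downbeat m3
bar 2: v0=D3 v1=A3 downbeat P5
bar 3: v0=F3 v1=D4 downbeat M6
bar 4: v0=E3 v1=C4 downbeat m6
bar 5: v0=D3 v1=D4 downbeat P8
  -> R2 @ bar 2 tick 0 v(0, 1): B2/D3 m3 -> D3/A3 P5 similar

(2, 0, R2, (0, 1))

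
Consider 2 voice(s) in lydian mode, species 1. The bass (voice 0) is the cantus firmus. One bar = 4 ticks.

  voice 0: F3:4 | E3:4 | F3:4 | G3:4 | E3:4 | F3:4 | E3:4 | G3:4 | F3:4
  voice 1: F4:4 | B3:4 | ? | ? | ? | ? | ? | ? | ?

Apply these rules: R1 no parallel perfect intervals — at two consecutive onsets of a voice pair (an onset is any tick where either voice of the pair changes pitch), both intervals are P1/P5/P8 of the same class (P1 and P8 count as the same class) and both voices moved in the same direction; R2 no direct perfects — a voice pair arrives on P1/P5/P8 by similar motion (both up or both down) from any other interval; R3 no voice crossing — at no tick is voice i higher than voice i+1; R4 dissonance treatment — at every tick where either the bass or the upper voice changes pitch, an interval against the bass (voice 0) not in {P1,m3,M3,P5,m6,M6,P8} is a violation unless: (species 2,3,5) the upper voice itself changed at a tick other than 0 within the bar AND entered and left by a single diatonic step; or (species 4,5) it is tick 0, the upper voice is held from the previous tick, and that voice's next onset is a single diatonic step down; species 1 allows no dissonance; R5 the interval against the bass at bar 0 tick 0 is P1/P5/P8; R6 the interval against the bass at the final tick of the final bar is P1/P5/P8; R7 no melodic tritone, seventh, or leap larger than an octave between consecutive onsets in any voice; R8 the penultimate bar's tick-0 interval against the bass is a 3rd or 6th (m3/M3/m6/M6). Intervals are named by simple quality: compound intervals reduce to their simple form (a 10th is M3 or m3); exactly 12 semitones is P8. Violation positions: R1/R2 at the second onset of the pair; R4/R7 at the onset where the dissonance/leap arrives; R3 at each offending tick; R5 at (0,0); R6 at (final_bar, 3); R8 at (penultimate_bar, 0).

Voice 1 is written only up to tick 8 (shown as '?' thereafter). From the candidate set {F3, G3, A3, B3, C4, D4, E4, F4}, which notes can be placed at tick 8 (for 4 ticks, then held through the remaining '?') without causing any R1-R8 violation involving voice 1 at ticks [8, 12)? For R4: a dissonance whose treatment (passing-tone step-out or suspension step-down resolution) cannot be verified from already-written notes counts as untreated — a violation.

{A3, D4}

F3: violates R7
G3: violates R4
A3: legal
B3: violates R4
C4: violates R1
D4: legal
E4: violates R4
F4: violates R2,R7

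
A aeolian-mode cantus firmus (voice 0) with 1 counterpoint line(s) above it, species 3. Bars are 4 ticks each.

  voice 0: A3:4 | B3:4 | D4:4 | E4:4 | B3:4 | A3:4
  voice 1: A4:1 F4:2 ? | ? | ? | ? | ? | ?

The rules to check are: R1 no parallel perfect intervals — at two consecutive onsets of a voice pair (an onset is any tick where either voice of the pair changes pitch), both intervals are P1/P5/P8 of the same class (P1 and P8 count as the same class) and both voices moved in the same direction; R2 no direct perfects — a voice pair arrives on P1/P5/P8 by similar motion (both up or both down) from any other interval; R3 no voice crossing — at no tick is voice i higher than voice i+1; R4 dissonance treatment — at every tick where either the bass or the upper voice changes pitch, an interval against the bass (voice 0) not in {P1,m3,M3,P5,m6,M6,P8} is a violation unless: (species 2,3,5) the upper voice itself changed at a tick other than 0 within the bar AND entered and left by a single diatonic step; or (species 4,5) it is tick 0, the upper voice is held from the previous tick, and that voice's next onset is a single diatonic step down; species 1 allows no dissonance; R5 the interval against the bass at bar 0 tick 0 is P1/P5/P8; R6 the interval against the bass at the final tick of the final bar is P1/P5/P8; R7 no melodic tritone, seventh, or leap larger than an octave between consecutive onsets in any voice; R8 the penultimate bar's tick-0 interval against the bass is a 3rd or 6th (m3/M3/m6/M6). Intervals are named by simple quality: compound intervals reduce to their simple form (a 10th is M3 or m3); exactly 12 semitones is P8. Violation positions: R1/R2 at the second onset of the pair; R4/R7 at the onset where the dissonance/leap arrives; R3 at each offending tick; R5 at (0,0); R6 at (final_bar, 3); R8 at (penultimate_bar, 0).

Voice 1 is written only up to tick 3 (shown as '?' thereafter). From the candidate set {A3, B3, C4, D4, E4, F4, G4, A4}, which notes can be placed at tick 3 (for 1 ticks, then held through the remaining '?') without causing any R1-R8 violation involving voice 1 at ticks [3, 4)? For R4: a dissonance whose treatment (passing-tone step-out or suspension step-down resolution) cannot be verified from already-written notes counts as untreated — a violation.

A3: legal
B3: violates R4,R7
C4: legal
D4: violates R4
E4: legal
F4: legal
G4: violates R4
A4: legal

{A3, A4, C4, E4, F4}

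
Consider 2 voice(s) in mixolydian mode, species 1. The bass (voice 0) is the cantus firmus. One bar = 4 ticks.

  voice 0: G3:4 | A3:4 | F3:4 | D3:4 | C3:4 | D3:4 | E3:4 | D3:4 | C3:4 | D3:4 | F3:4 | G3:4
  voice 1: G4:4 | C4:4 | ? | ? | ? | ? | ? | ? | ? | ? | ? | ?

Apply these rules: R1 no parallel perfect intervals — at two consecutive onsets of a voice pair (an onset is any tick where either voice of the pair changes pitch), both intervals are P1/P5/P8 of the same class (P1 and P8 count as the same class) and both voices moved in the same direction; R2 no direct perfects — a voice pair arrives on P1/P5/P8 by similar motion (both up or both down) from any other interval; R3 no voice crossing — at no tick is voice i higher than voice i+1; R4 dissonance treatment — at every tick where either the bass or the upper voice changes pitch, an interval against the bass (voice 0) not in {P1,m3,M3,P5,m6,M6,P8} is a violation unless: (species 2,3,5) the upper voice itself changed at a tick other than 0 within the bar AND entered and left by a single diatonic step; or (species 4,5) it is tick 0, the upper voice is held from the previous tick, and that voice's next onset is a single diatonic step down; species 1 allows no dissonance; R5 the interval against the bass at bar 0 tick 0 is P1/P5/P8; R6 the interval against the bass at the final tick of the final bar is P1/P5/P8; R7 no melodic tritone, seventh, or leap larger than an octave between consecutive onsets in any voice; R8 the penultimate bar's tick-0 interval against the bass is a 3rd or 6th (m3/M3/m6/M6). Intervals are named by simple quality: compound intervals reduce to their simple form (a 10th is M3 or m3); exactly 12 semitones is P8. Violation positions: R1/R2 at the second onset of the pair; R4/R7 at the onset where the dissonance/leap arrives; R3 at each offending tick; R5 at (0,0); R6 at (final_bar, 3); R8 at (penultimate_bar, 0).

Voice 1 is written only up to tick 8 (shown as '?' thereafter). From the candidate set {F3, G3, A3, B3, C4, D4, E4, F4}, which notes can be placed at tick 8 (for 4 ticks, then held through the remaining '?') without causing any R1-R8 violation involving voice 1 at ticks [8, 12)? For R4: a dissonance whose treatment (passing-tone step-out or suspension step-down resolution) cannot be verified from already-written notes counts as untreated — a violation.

F3: violates R2
G3: violates R4
A3: legal
B3: violates R4
C4: legal
D4: legal
E4: violates R4
F4: legal

{A3, C4, D4, F4}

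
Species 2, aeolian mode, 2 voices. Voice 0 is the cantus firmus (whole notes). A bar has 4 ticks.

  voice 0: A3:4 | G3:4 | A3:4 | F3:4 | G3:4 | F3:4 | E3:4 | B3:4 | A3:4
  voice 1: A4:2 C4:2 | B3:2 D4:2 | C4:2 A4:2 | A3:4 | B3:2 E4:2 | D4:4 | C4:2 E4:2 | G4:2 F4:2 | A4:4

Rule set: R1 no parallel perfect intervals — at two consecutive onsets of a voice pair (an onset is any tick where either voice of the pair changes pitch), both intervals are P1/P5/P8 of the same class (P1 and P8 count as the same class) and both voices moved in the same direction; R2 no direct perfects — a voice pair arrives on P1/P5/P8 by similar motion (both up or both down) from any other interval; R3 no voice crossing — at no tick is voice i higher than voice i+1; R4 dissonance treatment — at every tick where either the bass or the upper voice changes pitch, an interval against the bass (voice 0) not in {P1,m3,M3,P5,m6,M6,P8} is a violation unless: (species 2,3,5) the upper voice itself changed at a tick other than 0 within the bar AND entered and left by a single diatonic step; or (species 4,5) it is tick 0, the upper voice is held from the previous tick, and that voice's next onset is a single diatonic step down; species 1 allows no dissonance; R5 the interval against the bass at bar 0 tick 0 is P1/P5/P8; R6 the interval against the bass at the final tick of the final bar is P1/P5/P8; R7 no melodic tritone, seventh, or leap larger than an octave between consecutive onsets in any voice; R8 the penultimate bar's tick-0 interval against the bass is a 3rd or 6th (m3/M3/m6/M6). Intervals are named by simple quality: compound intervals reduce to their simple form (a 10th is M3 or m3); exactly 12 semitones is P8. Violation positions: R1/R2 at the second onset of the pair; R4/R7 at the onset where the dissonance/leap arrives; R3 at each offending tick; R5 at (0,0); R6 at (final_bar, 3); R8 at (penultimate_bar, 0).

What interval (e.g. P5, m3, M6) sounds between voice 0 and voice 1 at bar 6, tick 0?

voice 0=E3 voice 1=C4 -> m6

m6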